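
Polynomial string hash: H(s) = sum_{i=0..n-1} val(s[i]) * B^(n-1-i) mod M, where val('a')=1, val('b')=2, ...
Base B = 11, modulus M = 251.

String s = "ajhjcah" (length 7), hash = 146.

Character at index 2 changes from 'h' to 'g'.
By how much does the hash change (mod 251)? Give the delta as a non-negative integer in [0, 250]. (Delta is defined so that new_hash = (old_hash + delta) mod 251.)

Delta formula: (val(new) - val(old)) * B^(n-1-k) mod M
  val('g') - val('h') = 7 - 8 = -1
  B^(n-1-k) = 11^4 mod 251 = 83
  Delta = -1 * 83 mod 251 = 168

Answer: 168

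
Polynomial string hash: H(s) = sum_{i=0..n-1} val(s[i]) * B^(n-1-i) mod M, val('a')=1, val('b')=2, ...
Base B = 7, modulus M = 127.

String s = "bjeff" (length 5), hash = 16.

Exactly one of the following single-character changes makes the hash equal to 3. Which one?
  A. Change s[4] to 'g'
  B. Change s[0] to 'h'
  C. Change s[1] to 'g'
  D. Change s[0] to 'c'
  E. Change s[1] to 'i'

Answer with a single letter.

Option A: s[4]='f'->'g', delta=(7-6)*7^0 mod 127 = 1, hash=16+1 mod 127 = 17
Option B: s[0]='b'->'h', delta=(8-2)*7^4 mod 127 = 55, hash=16+55 mod 127 = 71
Option C: s[1]='j'->'g', delta=(7-10)*7^3 mod 127 = 114, hash=16+114 mod 127 = 3 <-- target
Option D: s[0]='b'->'c', delta=(3-2)*7^4 mod 127 = 115, hash=16+115 mod 127 = 4
Option E: s[1]='j'->'i', delta=(9-10)*7^3 mod 127 = 38, hash=16+38 mod 127 = 54

Answer: C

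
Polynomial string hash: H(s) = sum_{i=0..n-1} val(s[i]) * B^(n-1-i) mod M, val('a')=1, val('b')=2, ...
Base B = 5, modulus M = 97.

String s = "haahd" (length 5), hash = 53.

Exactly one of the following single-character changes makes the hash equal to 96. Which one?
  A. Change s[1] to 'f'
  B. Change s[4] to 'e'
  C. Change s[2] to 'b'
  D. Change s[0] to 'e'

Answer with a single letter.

Option A: s[1]='a'->'f', delta=(6-1)*5^3 mod 97 = 43, hash=53+43 mod 97 = 96 <-- target
Option B: s[4]='d'->'e', delta=(5-4)*5^0 mod 97 = 1, hash=53+1 mod 97 = 54
Option C: s[2]='a'->'b', delta=(2-1)*5^2 mod 97 = 25, hash=53+25 mod 97 = 78
Option D: s[0]='h'->'e', delta=(5-8)*5^4 mod 97 = 65, hash=53+65 mod 97 = 21

Answer: A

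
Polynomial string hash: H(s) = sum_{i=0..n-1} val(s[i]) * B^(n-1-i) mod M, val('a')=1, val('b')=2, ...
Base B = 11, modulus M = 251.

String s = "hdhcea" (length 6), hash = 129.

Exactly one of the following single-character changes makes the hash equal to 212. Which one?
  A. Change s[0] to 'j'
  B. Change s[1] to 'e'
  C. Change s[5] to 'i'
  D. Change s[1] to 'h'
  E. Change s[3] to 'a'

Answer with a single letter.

Option A: s[0]='h'->'j', delta=(10-8)*11^5 mod 251 = 69, hash=129+69 mod 251 = 198
Option B: s[1]='d'->'e', delta=(5-4)*11^4 mod 251 = 83, hash=129+83 mod 251 = 212 <-- target
Option C: s[5]='a'->'i', delta=(9-1)*11^0 mod 251 = 8, hash=129+8 mod 251 = 137
Option D: s[1]='d'->'h', delta=(8-4)*11^4 mod 251 = 81, hash=129+81 mod 251 = 210
Option E: s[3]='c'->'a', delta=(1-3)*11^2 mod 251 = 9, hash=129+9 mod 251 = 138

Answer: B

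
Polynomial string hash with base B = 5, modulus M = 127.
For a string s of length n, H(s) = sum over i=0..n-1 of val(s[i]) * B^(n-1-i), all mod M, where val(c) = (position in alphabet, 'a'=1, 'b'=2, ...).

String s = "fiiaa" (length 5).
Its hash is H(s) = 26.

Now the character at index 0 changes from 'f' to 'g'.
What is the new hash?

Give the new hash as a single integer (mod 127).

Answer: 16

Derivation:
val('f') = 6, val('g') = 7
Position k = 0, exponent = n-1-k = 4
B^4 mod M = 5^4 mod 127 = 117
Delta = (7 - 6) * 117 mod 127 = 117
New hash = (26 + 117) mod 127 = 16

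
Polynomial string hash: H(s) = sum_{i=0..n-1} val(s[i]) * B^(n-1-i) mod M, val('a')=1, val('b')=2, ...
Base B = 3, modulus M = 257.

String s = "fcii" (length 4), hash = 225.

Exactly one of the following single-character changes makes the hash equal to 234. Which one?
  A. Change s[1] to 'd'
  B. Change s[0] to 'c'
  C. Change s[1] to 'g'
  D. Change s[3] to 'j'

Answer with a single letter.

Answer: A

Derivation:
Option A: s[1]='c'->'d', delta=(4-3)*3^2 mod 257 = 9, hash=225+9 mod 257 = 234 <-- target
Option B: s[0]='f'->'c', delta=(3-6)*3^3 mod 257 = 176, hash=225+176 mod 257 = 144
Option C: s[1]='c'->'g', delta=(7-3)*3^2 mod 257 = 36, hash=225+36 mod 257 = 4
Option D: s[3]='i'->'j', delta=(10-9)*3^0 mod 257 = 1, hash=225+1 mod 257 = 226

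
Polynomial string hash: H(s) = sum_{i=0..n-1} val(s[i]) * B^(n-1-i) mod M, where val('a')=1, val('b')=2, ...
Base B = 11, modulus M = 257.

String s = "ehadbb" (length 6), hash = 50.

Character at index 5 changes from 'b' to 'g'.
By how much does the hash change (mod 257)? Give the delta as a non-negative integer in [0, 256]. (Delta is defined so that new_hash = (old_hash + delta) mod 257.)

Delta formula: (val(new) - val(old)) * B^(n-1-k) mod M
  val('g') - val('b') = 7 - 2 = 5
  B^(n-1-k) = 11^0 mod 257 = 1
  Delta = 5 * 1 mod 257 = 5

Answer: 5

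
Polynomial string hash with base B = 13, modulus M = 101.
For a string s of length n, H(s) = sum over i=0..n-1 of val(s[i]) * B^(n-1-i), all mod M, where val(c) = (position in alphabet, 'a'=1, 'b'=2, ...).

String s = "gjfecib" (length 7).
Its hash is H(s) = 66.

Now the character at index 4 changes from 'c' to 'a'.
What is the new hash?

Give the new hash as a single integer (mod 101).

val('c') = 3, val('a') = 1
Position k = 4, exponent = n-1-k = 2
B^2 mod M = 13^2 mod 101 = 68
Delta = (1 - 3) * 68 mod 101 = 66
New hash = (66 + 66) mod 101 = 31

Answer: 31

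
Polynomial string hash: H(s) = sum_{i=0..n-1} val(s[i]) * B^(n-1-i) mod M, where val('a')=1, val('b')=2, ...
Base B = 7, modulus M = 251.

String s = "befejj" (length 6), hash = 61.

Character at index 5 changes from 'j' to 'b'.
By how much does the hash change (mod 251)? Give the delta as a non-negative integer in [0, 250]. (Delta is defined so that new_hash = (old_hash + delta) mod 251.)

Delta formula: (val(new) - val(old)) * B^(n-1-k) mod M
  val('b') - val('j') = 2 - 10 = -8
  B^(n-1-k) = 7^0 mod 251 = 1
  Delta = -8 * 1 mod 251 = 243

Answer: 243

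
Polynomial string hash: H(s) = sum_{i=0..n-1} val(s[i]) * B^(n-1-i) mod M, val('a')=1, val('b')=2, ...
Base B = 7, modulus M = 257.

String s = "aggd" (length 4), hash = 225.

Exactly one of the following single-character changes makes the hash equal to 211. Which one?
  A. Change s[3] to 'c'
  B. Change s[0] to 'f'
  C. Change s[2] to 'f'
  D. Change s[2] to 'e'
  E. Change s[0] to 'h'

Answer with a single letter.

Option A: s[3]='d'->'c', delta=(3-4)*7^0 mod 257 = 256, hash=225+256 mod 257 = 224
Option B: s[0]='a'->'f', delta=(6-1)*7^3 mod 257 = 173, hash=225+173 mod 257 = 141
Option C: s[2]='g'->'f', delta=(6-7)*7^1 mod 257 = 250, hash=225+250 mod 257 = 218
Option D: s[2]='g'->'e', delta=(5-7)*7^1 mod 257 = 243, hash=225+243 mod 257 = 211 <-- target
Option E: s[0]='a'->'h', delta=(8-1)*7^3 mod 257 = 88, hash=225+88 mod 257 = 56

Answer: D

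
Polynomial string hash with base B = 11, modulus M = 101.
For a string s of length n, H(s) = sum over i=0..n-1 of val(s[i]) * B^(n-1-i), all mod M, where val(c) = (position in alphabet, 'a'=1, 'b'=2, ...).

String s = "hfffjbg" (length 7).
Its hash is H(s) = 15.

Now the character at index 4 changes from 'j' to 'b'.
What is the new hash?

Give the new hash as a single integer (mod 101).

Answer: 57

Derivation:
val('j') = 10, val('b') = 2
Position k = 4, exponent = n-1-k = 2
B^2 mod M = 11^2 mod 101 = 20
Delta = (2 - 10) * 20 mod 101 = 42
New hash = (15 + 42) mod 101 = 57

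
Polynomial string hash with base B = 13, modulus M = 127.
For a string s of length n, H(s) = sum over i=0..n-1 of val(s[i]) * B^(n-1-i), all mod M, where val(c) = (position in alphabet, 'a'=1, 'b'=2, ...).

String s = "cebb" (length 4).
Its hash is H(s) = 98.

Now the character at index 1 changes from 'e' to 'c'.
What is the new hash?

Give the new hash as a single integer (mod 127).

Answer: 14

Derivation:
val('e') = 5, val('c') = 3
Position k = 1, exponent = n-1-k = 2
B^2 mod M = 13^2 mod 127 = 42
Delta = (3 - 5) * 42 mod 127 = 43
New hash = (98 + 43) mod 127 = 14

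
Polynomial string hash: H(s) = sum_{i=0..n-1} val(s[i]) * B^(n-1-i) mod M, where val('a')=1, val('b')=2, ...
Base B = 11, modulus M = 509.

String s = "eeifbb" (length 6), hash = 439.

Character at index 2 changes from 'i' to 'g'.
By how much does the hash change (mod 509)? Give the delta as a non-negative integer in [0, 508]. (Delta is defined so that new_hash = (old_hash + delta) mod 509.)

Answer: 392

Derivation:
Delta formula: (val(new) - val(old)) * B^(n-1-k) mod M
  val('g') - val('i') = 7 - 9 = -2
  B^(n-1-k) = 11^3 mod 509 = 313
  Delta = -2 * 313 mod 509 = 392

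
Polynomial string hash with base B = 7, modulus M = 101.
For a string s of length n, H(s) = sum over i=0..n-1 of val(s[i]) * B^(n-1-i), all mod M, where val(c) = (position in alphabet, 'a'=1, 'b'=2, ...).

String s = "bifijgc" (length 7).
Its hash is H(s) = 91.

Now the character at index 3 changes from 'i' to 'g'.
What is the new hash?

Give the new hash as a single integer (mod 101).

val('i') = 9, val('g') = 7
Position k = 3, exponent = n-1-k = 3
B^3 mod M = 7^3 mod 101 = 40
Delta = (7 - 9) * 40 mod 101 = 21
New hash = (91 + 21) mod 101 = 11

Answer: 11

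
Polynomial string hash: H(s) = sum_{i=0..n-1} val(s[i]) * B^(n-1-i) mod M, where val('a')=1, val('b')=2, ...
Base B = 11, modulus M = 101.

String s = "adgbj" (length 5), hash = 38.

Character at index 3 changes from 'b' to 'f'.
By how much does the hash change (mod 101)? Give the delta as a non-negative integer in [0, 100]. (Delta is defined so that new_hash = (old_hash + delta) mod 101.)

Delta formula: (val(new) - val(old)) * B^(n-1-k) mod M
  val('f') - val('b') = 6 - 2 = 4
  B^(n-1-k) = 11^1 mod 101 = 11
  Delta = 4 * 11 mod 101 = 44

Answer: 44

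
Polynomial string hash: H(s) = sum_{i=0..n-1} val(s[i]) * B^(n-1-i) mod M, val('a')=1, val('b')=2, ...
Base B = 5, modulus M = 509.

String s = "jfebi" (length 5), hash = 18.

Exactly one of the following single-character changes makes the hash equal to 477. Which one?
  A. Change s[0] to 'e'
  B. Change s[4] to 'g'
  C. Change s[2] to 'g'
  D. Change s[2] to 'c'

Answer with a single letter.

Answer: D

Derivation:
Option A: s[0]='j'->'e', delta=(5-10)*5^4 mod 509 = 438, hash=18+438 mod 509 = 456
Option B: s[4]='i'->'g', delta=(7-9)*5^0 mod 509 = 507, hash=18+507 mod 509 = 16
Option C: s[2]='e'->'g', delta=(7-5)*5^2 mod 509 = 50, hash=18+50 mod 509 = 68
Option D: s[2]='e'->'c', delta=(3-5)*5^2 mod 509 = 459, hash=18+459 mod 509 = 477 <-- target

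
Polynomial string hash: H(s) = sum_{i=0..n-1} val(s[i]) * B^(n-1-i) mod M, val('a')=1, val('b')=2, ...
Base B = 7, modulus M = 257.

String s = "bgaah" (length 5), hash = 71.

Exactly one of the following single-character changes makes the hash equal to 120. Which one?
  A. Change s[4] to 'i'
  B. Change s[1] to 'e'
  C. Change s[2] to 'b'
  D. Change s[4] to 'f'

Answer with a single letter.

Option A: s[4]='h'->'i', delta=(9-8)*7^0 mod 257 = 1, hash=71+1 mod 257 = 72
Option B: s[1]='g'->'e', delta=(5-7)*7^3 mod 257 = 85, hash=71+85 mod 257 = 156
Option C: s[2]='a'->'b', delta=(2-1)*7^2 mod 257 = 49, hash=71+49 mod 257 = 120 <-- target
Option D: s[4]='h'->'f', delta=(6-8)*7^0 mod 257 = 255, hash=71+255 mod 257 = 69

Answer: C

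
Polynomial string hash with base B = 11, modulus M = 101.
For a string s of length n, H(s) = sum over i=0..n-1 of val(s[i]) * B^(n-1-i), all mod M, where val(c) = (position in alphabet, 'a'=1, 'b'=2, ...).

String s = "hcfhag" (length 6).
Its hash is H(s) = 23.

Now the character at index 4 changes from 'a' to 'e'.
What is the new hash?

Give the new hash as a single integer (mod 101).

val('a') = 1, val('e') = 5
Position k = 4, exponent = n-1-k = 1
B^1 mod M = 11^1 mod 101 = 11
Delta = (5 - 1) * 11 mod 101 = 44
New hash = (23 + 44) mod 101 = 67

Answer: 67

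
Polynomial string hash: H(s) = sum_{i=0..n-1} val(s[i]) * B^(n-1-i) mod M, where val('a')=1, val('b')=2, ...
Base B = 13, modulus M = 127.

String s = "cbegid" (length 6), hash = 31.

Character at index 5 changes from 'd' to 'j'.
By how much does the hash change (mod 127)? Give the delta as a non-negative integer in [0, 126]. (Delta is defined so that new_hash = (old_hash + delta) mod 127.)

Answer: 6

Derivation:
Delta formula: (val(new) - val(old)) * B^(n-1-k) mod M
  val('j') - val('d') = 10 - 4 = 6
  B^(n-1-k) = 13^0 mod 127 = 1
  Delta = 6 * 1 mod 127 = 6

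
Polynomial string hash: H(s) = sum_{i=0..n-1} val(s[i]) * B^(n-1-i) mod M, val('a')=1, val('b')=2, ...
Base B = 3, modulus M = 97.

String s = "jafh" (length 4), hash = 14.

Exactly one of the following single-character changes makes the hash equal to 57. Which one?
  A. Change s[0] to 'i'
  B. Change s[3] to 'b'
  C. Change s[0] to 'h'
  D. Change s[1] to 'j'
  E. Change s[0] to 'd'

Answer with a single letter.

Option A: s[0]='j'->'i', delta=(9-10)*3^3 mod 97 = 70, hash=14+70 mod 97 = 84
Option B: s[3]='h'->'b', delta=(2-8)*3^0 mod 97 = 91, hash=14+91 mod 97 = 8
Option C: s[0]='j'->'h', delta=(8-10)*3^3 mod 97 = 43, hash=14+43 mod 97 = 57 <-- target
Option D: s[1]='a'->'j', delta=(10-1)*3^2 mod 97 = 81, hash=14+81 mod 97 = 95
Option E: s[0]='j'->'d', delta=(4-10)*3^3 mod 97 = 32, hash=14+32 mod 97 = 46

Answer: C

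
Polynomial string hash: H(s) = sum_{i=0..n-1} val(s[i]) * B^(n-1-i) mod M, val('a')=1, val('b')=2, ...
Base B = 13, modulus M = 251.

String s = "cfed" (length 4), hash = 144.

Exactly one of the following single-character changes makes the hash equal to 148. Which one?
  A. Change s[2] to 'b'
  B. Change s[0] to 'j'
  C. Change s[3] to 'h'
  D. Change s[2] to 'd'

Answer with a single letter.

Option A: s[2]='e'->'b', delta=(2-5)*13^1 mod 251 = 212, hash=144+212 mod 251 = 105
Option B: s[0]='c'->'j', delta=(10-3)*13^3 mod 251 = 68, hash=144+68 mod 251 = 212
Option C: s[3]='d'->'h', delta=(8-4)*13^0 mod 251 = 4, hash=144+4 mod 251 = 148 <-- target
Option D: s[2]='e'->'d', delta=(4-5)*13^1 mod 251 = 238, hash=144+238 mod 251 = 131

Answer: C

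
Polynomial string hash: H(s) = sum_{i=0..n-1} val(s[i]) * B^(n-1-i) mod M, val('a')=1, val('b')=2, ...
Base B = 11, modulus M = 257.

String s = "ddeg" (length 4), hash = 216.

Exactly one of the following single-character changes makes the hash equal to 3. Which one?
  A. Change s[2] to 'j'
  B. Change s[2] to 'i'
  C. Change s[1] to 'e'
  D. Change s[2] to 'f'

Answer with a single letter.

Answer: B

Derivation:
Option A: s[2]='e'->'j', delta=(10-5)*11^1 mod 257 = 55, hash=216+55 mod 257 = 14
Option B: s[2]='e'->'i', delta=(9-5)*11^1 mod 257 = 44, hash=216+44 mod 257 = 3 <-- target
Option C: s[1]='d'->'e', delta=(5-4)*11^2 mod 257 = 121, hash=216+121 mod 257 = 80
Option D: s[2]='e'->'f', delta=(6-5)*11^1 mod 257 = 11, hash=216+11 mod 257 = 227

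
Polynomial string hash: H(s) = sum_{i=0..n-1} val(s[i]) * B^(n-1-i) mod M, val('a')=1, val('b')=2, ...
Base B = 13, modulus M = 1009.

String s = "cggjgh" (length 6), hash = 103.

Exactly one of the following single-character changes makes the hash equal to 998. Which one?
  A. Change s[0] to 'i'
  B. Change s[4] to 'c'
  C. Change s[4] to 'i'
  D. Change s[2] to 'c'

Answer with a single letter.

Option A: s[0]='c'->'i', delta=(9-3)*13^5 mod 1009 = 895, hash=103+895 mod 1009 = 998 <-- target
Option B: s[4]='g'->'c', delta=(3-7)*13^1 mod 1009 = 957, hash=103+957 mod 1009 = 51
Option C: s[4]='g'->'i', delta=(9-7)*13^1 mod 1009 = 26, hash=103+26 mod 1009 = 129
Option D: s[2]='g'->'c', delta=(3-7)*13^3 mod 1009 = 293, hash=103+293 mod 1009 = 396

Answer: A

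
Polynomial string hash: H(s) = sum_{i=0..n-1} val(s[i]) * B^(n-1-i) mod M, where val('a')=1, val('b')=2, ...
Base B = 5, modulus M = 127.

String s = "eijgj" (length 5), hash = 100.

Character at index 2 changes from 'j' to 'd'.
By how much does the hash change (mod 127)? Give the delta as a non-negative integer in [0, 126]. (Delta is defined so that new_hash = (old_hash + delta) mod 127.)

Delta formula: (val(new) - val(old)) * B^(n-1-k) mod M
  val('d') - val('j') = 4 - 10 = -6
  B^(n-1-k) = 5^2 mod 127 = 25
  Delta = -6 * 25 mod 127 = 104

Answer: 104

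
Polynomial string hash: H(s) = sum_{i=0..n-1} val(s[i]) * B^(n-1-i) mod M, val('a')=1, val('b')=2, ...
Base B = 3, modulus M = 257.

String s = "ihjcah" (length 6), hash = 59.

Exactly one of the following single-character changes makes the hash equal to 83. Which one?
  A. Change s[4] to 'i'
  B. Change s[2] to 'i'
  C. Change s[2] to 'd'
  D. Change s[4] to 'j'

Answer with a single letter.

Option A: s[4]='a'->'i', delta=(9-1)*3^1 mod 257 = 24, hash=59+24 mod 257 = 83 <-- target
Option B: s[2]='j'->'i', delta=(9-10)*3^3 mod 257 = 230, hash=59+230 mod 257 = 32
Option C: s[2]='j'->'d', delta=(4-10)*3^3 mod 257 = 95, hash=59+95 mod 257 = 154
Option D: s[4]='a'->'j', delta=(10-1)*3^1 mod 257 = 27, hash=59+27 mod 257 = 86

Answer: A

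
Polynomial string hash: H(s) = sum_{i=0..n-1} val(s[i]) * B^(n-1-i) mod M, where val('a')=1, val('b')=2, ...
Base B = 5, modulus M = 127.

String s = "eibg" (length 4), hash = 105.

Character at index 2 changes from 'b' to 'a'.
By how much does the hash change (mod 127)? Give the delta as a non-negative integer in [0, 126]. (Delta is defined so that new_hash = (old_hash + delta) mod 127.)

Delta formula: (val(new) - val(old)) * B^(n-1-k) mod M
  val('a') - val('b') = 1 - 2 = -1
  B^(n-1-k) = 5^1 mod 127 = 5
  Delta = -1 * 5 mod 127 = 122

Answer: 122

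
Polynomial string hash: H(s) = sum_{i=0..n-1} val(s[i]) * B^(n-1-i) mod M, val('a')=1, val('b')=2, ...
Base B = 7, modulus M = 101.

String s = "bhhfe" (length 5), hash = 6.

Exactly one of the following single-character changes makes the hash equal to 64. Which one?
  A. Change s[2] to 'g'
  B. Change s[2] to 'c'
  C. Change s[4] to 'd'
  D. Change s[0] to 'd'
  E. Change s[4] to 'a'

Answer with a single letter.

Option A: s[2]='h'->'g', delta=(7-8)*7^2 mod 101 = 52, hash=6+52 mod 101 = 58
Option B: s[2]='h'->'c', delta=(3-8)*7^2 mod 101 = 58, hash=6+58 mod 101 = 64 <-- target
Option C: s[4]='e'->'d', delta=(4-5)*7^0 mod 101 = 100, hash=6+100 mod 101 = 5
Option D: s[0]='b'->'d', delta=(4-2)*7^4 mod 101 = 55, hash=6+55 mod 101 = 61
Option E: s[4]='e'->'a', delta=(1-5)*7^0 mod 101 = 97, hash=6+97 mod 101 = 2

Answer: B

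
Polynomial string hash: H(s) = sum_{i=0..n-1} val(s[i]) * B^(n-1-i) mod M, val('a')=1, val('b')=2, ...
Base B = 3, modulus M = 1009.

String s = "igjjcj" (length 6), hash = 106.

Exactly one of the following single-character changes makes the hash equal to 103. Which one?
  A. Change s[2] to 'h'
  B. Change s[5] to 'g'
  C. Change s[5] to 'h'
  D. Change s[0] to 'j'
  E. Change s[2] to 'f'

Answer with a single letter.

Option A: s[2]='j'->'h', delta=(8-10)*3^3 mod 1009 = 955, hash=106+955 mod 1009 = 52
Option B: s[5]='j'->'g', delta=(7-10)*3^0 mod 1009 = 1006, hash=106+1006 mod 1009 = 103 <-- target
Option C: s[5]='j'->'h', delta=(8-10)*3^0 mod 1009 = 1007, hash=106+1007 mod 1009 = 104
Option D: s[0]='i'->'j', delta=(10-9)*3^5 mod 1009 = 243, hash=106+243 mod 1009 = 349
Option E: s[2]='j'->'f', delta=(6-10)*3^3 mod 1009 = 901, hash=106+901 mod 1009 = 1007

Answer: B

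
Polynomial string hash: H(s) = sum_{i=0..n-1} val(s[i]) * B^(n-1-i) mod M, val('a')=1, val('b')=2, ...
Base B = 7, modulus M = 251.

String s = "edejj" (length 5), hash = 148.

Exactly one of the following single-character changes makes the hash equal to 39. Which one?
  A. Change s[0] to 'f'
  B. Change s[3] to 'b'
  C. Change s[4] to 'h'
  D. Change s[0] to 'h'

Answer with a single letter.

Option A: s[0]='e'->'f', delta=(6-5)*7^4 mod 251 = 142, hash=148+142 mod 251 = 39 <-- target
Option B: s[3]='j'->'b', delta=(2-10)*7^1 mod 251 = 195, hash=148+195 mod 251 = 92
Option C: s[4]='j'->'h', delta=(8-10)*7^0 mod 251 = 249, hash=148+249 mod 251 = 146
Option D: s[0]='e'->'h', delta=(8-5)*7^4 mod 251 = 175, hash=148+175 mod 251 = 72

Answer: A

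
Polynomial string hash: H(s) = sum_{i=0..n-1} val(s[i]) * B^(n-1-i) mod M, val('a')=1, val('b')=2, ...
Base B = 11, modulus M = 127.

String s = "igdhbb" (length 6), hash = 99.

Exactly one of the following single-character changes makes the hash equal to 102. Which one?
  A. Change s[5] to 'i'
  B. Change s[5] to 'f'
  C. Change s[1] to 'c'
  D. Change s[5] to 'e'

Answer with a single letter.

Option A: s[5]='b'->'i', delta=(9-2)*11^0 mod 127 = 7, hash=99+7 mod 127 = 106
Option B: s[5]='b'->'f', delta=(6-2)*11^0 mod 127 = 4, hash=99+4 mod 127 = 103
Option C: s[1]='g'->'c', delta=(3-7)*11^4 mod 127 = 110, hash=99+110 mod 127 = 82
Option D: s[5]='b'->'e', delta=(5-2)*11^0 mod 127 = 3, hash=99+3 mod 127 = 102 <-- target

Answer: D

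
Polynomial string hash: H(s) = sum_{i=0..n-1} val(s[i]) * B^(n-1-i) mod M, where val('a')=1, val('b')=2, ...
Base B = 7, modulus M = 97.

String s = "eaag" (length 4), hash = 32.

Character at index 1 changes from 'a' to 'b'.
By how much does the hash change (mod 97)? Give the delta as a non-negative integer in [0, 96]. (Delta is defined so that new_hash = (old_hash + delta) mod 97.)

Delta formula: (val(new) - val(old)) * B^(n-1-k) mod M
  val('b') - val('a') = 2 - 1 = 1
  B^(n-1-k) = 7^2 mod 97 = 49
  Delta = 1 * 49 mod 97 = 49

Answer: 49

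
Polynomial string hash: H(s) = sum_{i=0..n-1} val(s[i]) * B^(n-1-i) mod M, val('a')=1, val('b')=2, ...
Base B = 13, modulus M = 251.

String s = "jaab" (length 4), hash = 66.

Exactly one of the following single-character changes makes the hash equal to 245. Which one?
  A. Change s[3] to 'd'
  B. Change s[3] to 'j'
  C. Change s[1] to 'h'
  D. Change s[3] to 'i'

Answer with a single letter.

Answer: C

Derivation:
Option A: s[3]='b'->'d', delta=(4-2)*13^0 mod 251 = 2, hash=66+2 mod 251 = 68
Option B: s[3]='b'->'j', delta=(10-2)*13^0 mod 251 = 8, hash=66+8 mod 251 = 74
Option C: s[1]='a'->'h', delta=(8-1)*13^2 mod 251 = 179, hash=66+179 mod 251 = 245 <-- target
Option D: s[3]='b'->'i', delta=(9-2)*13^0 mod 251 = 7, hash=66+7 mod 251 = 73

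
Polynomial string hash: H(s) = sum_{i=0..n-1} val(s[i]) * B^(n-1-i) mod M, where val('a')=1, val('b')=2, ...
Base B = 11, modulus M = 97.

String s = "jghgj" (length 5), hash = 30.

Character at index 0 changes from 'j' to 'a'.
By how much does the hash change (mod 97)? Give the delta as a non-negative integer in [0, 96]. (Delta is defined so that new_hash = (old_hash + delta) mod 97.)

Answer: 54

Derivation:
Delta formula: (val(new) - val(old)) * B^(n-1-k) mod M
  val('a') - val('j') = 1 - 10 = -9
  B^(n-1-k) = 11^4 mod 97 = 91
  Delta = -9 * 91 mod 97 = 54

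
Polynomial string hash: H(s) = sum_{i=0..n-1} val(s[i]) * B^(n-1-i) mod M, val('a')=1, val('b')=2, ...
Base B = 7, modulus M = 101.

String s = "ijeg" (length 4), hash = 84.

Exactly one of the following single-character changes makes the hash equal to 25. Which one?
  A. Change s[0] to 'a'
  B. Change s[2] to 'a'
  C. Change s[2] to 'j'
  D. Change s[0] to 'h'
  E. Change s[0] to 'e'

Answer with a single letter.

Answer: E

Derivation:
Option A: s[0]='i'->'a', delta=(1-9)*7^3 mod 101 = 84, hash=84+84 mod 101 = 67
Option B: s[2]='e'->'a', delta=(1-5)*7^1 mod 101 = 73, hash=84+73 mod 101 = 56
Option C: s[2]='e'->'j', delta=(10-5)*7^1 mod 101 = 35, hash=84+35 mod 101 = 18
Option D: s[0]='i'->'h', delta=(8-9)*7^3 mod 101 = 61, hash=84+61 mod 101 = 44
Option E: s[0]='i'->'e', delta=(5-9)*7^3 mod 101 = 42, hash=84+42 mod 101 = 25 <-- target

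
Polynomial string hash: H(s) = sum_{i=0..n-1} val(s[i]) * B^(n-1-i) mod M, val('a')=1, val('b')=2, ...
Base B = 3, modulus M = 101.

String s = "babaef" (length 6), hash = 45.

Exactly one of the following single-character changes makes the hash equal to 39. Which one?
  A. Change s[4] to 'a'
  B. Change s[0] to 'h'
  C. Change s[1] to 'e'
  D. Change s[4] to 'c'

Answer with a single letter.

Answer: D

Derivation:
Option A: s[4]='e'->'a', delta=(1-5)*3^1 mod 101 = 89, hash=45+89 mod 101 = 33
Option B: s[0]='b'->'h', delta=(8-2)*3^5 mod 101 = 44, hash=45+44 mod 101 = 89
Option C: s[1]='a'->'e', delta=(5-1)*3^4 mod 101 = 21, hash=45+21 mod 101 = 66
Option D: s[4]='e'->'c', delta=(3-5)*3^1 mod 101 = 95, hash=45+95 mod 101 = 39 <-- target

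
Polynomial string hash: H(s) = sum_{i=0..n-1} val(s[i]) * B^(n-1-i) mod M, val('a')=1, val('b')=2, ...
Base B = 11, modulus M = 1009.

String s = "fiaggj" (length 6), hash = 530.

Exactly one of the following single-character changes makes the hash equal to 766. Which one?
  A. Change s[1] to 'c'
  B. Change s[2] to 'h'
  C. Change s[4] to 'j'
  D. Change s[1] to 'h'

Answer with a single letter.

Answer: B

Derivation:
Option A: s[1]='i'->'c', delta=(3-9)*11^4 mod 1009 = 946, hash=530+946 mod 1009 = 467
Option B: s[2]='a'->'h', delta=(8-1)*11^3 mod 1009 = 236, hash=530+236 mod 1009 = 766 <-- target
Option C: s[4]='g'->'j', delta=(10-7)*11^1 mod 1009 = 33, hash=530+33 mod 1009 = 563
Option D: s[1]='i'->'h', delta=(8-9)*11^4 mod 1009 = 494, hash=530+494 mod 1009 = 15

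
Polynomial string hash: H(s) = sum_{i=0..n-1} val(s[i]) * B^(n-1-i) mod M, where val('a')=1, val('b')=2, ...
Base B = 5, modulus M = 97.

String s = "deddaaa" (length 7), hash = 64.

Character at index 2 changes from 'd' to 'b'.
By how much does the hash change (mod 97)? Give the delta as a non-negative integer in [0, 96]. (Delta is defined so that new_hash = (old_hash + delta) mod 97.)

Answer: 11

Derivation:
Delta formula: (val(new) - val(old)) * B^(n-1-k) mod M
  val('b') - val('d') = 2 - 4 = -2
  B^(n-1-k) = 5^4 mod 97 = 43
  Delta = -2 * 43 mod 97 = 11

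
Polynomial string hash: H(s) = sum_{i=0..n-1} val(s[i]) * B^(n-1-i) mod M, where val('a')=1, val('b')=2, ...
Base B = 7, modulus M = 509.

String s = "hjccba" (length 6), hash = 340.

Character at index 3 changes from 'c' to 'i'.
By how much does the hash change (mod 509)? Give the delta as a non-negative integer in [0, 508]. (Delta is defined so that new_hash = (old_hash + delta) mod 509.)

Delta formula: (val(new) - val(old)) * B^(n-1-k) mod M
  val('i') - val('c') = 9 - 3 = 6
  B^(n-1-k) = 7^2 mod 509 = 49
  Delta = 6 * 49 mod 509 = 294

Answer: 294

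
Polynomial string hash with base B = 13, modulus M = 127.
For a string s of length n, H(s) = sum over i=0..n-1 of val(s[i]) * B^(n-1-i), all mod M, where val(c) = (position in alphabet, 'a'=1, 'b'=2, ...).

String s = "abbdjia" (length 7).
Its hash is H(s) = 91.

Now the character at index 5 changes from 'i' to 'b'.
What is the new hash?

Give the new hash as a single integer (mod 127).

Answer: 0

Derivation:
val('i') = 9, val('b') = 2
Position k = 5, exponent = n-1-k = 1
B^1 mod M = 13^1 mod 127 = 13
Delta = (2 - 9) * 13 mod 127 = 36
New hash = (91 + 36) mod 127 = 0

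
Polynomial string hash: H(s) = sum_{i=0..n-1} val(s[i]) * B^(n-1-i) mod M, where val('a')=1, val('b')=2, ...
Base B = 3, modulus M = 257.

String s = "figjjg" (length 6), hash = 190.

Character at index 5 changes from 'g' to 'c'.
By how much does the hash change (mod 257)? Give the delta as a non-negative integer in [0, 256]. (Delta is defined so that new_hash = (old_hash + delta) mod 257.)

Answer: 253

Derivation:
Delta formula: (val(new) - val(old)) * B^(n-1-k) mod M
  val('c') - val('g') = 3 - 7 = -4
  B^(n-1-k) = 3^0 mod 257 = 1
  Delta = -4 * 1 mod 257 = 253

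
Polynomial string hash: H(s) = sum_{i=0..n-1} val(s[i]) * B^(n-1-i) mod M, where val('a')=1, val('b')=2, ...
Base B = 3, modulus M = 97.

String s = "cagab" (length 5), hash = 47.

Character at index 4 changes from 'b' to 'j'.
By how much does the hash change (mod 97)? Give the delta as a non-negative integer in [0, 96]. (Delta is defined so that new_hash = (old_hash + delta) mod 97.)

Delta formula: (val(new) - val(old)) * B^(n-1-k) mod M
  val('j') - val('b') = 10 - 2 = 8
  B^(n-1-k) = 3^0 mod 97 = 1
  Delta = 8 * 1 mod 97 = 8

Answer: 8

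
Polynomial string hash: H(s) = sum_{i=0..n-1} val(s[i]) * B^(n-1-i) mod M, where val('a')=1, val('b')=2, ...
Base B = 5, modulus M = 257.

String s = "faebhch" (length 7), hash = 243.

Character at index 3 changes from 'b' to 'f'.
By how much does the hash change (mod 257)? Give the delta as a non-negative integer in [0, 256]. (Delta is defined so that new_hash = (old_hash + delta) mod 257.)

Answer: 243

Derivation:
Delta formula: (val(new) - val(old)) * B^(n-1-k) mod M
  val('f') - val('b') = 6 - 2 = 4
  B^(n-1-k) = 5^3 mod 257 = 125
  Delta = 4 * 125 mod 257 = 243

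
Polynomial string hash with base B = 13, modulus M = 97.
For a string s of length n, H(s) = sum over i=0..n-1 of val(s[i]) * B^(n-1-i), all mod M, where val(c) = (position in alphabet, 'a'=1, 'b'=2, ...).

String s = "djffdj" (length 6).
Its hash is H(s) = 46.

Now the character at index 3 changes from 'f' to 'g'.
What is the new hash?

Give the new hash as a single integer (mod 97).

val('f') = 6, val('g') = 7
Position k = 3, exponent = n-1-k = 2
B^2 mod M = 13^2 mod 97 = 72
Delta = (7 - 6) * 72 mod 97 = 72
New hash = (46 + 72) mod 97 = 21

Answer: 21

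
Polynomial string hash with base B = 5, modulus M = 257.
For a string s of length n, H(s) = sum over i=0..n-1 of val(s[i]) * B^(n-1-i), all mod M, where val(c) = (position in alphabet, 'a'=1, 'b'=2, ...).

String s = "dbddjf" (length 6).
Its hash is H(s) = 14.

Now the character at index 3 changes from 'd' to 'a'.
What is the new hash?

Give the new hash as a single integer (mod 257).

Answer: 196

Derivation:
val('d') = 4, val('a') = 1
Position k = 3, exponent = n-1-k = 2
B^2 mod M = 5^2 mod 257 = 25
Delta = (1 - 4) * 25 mod 257 = 182
New hash = (14 + 182) mod 257 = 196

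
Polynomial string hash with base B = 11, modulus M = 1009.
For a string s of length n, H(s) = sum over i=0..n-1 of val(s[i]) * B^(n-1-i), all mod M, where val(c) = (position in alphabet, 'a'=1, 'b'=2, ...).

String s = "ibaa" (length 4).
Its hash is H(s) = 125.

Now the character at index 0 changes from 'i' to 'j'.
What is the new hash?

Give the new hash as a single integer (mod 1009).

Answer: 447

Derivation:
val('i') = 9, val('j') = 10
Position k = 0, exponent = n-1-k = 3
B^3 mod M = 11^3 mod 1009 = 322
Delta = (10 - 9) * 322 mod 1009 = 322
New hash = (125 + 322) mod 1009 = 447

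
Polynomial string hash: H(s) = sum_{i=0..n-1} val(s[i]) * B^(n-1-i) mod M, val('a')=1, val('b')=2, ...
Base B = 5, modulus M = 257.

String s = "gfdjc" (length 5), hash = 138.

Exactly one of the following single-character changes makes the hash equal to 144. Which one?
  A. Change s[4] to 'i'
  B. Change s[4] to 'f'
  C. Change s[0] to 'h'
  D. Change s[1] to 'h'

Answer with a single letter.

Option A: s[4]='c'->'i', delta=(9-3)*5^0 mod 257 = 6, hash=138+6 mod 257 = 144 <-- target
Option B: s[4]='c'->'f', delta=(6-3)*5^0 mod 257 = 3, hash=138+3 mod 257 = 141
Option C: s[0]='g'->'h', delta=(8-7)*5^4 mod 257 = 111, hash=138+111 mod 257 = 249
Option D: s[1]='f'->'h', delta=(8-6)*5^3 mod 257 = 250, hash=138+250 mod 257 = 131

Answer: A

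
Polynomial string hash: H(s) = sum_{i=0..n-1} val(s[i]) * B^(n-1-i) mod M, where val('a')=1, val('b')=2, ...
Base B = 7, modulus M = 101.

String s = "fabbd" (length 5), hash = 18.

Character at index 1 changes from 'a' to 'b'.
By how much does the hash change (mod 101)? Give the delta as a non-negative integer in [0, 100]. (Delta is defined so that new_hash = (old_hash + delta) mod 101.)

Answer: 40

Derivation:
Delta formula: (val(new) - val(old)) * B^(n-1-k) mod M
  val('b') - val('a') = 2 - 1 = 1
  B^(n-1-k) = 7^3 mod 101 = 40
  Delta = 1 * 40 mod 101 = 40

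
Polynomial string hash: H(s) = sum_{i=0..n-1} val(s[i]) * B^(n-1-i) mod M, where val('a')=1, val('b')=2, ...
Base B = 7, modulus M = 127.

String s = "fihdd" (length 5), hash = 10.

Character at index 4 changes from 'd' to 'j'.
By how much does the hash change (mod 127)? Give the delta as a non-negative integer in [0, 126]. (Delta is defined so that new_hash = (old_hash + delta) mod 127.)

Delta formula: (val(new) - val(old)) * B^(n-1-k) mod M
  val('j') - val('d') = 10 - 4 = 6
  B^(n-1-k) = 7^0 mod 127 = 1
  Delta = 6 * 1 mod 127 = 6

Answer: 6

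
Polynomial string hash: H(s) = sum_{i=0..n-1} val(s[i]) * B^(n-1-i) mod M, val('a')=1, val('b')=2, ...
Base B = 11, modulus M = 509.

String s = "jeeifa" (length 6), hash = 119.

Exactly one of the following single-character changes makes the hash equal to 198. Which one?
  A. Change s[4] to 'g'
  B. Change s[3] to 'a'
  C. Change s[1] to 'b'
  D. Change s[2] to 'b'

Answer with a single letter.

Answer: D

Derivation:
Option A: s[4]='f'->'g', delta=(7-6)*11^1 mod 509 = 11, hash=119+11 mod 509 = 130
Option B: s[3]='i'->'a', delta=(1-9)*11^2 mod 509 = 50, hash=119+50 mod 509 = 169
Option C: s[1]='e'->'b', delta=(2-5)*11^4 mod 509 = 360, hash=119+360 mod 509 = 479
Option D: s[2]='e'->'b', delta=(2-5)*11^3 mod 509 = 79, hash=119+79 mod 509 = 198 <-- target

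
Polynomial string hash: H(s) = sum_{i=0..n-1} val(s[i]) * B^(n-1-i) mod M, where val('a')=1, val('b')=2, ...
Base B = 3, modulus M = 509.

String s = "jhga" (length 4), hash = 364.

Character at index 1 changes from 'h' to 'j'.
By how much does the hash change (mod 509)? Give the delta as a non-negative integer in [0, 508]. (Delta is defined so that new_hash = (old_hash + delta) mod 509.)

Answer: 18

Derivation:
Delta formula: (val(new) - val(old)) * B^(n-1-k) mod M
  val('j') - val('h') = 10 - 8 = 2
  B^(n-1-k) = 3^2 mod 509 = 9
  Delta = 2 * 9 mod 509 = 18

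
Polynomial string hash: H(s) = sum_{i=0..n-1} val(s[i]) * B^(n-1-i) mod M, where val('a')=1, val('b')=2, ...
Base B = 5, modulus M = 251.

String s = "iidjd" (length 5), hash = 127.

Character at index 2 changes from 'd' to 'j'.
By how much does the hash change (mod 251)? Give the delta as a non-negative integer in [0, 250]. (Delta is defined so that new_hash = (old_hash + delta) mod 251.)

Answer: 150

Derivation:
Delta formula: (val(new) - val(old)) * B^(n-1-k) mod M
  val('j') - val('d') = 10 - 4 = 6
  B^(n-1-k) = 5^2 mod 251 = 25
  Delta = 6 * 25 mod 251 = 150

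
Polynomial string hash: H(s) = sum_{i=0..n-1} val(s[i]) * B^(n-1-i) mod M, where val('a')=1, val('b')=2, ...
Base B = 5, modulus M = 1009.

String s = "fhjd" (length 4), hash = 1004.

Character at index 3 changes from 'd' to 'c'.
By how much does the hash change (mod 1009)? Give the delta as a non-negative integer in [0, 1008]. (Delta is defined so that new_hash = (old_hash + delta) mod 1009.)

Answer: 1008

Derivation:
Delta formula: (val(new) - val(old)) * B^(n-1-k) mod M
  val('c') - val('d') = 3 - 4 = -1
  B^(n-1-k) = 5^0 mod 1009 = 1
  Delta = -1 * 1 mod 1009 = 1008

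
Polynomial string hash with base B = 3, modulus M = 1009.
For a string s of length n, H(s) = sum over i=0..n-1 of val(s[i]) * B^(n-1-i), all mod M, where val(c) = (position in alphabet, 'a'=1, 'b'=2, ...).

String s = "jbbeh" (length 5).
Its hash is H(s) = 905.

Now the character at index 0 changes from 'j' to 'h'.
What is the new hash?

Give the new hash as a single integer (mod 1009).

val('j') = 10, val('h') = 8
Position k = 0, exponent = n-1-k = 4
B^4 mod M = 3^4 mod 1009 = 81
Delta = (8 - 10) * 81 mod 1009 = 847
New hash = (905 + 847) mod 1009 = 743

Answer: 743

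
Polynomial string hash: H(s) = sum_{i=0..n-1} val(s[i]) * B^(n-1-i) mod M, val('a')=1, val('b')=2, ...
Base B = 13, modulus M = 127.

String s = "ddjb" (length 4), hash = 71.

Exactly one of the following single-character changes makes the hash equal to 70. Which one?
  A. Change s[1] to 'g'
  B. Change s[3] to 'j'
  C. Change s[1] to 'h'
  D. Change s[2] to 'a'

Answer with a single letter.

Answer: A

Derivation:
Option A: s[1]='d'->'g', delta=(7-4)*13^2 mod 127 = 126, hash=71+126 mod 127 = 70 <-- target
Option B: s[3]='b'->'j', delta=(10-2)*13^0 mod 127 = 8, hash=71+8 mod 127 = 79
Option C: s[1]='d'->'h', delta=(8-4)*13^2 mod 127 = 41, hash=71+41 mod 127 = 112
Option D: s[2]='j'->'a', delta=(1-10)*13^1 mod 127 = 10, hash=71+10 mod 127 = 81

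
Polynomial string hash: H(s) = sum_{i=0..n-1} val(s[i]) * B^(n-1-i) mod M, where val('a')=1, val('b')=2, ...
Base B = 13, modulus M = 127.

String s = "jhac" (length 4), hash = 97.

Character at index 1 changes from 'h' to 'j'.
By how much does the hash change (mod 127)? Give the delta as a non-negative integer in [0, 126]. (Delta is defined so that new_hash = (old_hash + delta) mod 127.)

Delta formula: (val(new) - val(old)) * B^(n-1-k) mod M
  val('j') - val('h') = 10 - 8 = 2
  B^(n-1-k) = 13^2 mod 127 = 42
  Delta = 2 * 42 mod 127 = 84

Answer: 84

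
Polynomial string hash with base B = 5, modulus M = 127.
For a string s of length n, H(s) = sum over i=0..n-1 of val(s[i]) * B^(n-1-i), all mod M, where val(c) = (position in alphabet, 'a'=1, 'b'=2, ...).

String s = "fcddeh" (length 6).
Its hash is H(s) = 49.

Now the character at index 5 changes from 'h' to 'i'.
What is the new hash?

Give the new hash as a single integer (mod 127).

Answer: 50

Derivation:
val('h') = 8, val('i') = 9
Position k = 5, exponent = n-1-k = 0
B^0 mod M = 5^0 mod 127 = 1
Delta = (9 - 8) * 1 mod 127 = 1
New hash = (49 + 1) mod 127 = 50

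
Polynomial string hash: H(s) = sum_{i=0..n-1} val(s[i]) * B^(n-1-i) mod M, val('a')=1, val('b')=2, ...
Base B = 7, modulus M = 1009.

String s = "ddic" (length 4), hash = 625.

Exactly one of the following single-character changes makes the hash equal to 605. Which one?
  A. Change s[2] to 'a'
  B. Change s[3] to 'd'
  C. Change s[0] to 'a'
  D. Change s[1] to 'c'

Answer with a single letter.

Option A: s[2]='i'->'a', delta=(1-9)*7^1 mod 1009 = 953, hash=625+953 mod 1009 = 569
Option B: s[3]='c'->'d', delta=(4-3)*7^0 mod 1009 = 1, hash=625+1 mod 1009 = 626
Option C: s[0]='d'->'a', delta=(1-4)*7^3 mod 1009 = 989, hash=625+989 mod 1009 = 605 <-- target
Option D: s[1]='d'->'c', delta=(3-4)*7^2 mod 1009 = 960, hash=625+960 mod 1009 = 576

Answer: C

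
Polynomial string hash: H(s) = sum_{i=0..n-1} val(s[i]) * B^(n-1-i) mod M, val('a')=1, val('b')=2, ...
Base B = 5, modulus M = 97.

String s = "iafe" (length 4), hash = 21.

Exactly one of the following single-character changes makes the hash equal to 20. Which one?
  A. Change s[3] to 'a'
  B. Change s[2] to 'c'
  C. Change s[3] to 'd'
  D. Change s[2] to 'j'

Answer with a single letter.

Answer: C

Derivation:
Option A: s[3]='e'->'a', delta=(1-5)*5^0 mod 97 = 93, hash=21+93 mod 97 = 17
Option B: s[2]='f'->'c', delta=(3-6)*5^1 mod 97 = 82, hash=21+82 mod 97 = 6
Option C: s[3]='e'->'d', delta=(4-5)*5^0 mod 97 = 96, hash=21+96 mod 97 = 20 <-- target
Option D: s[2]='f'->'j', delta=(10-6)*5^1 mod 97 = 20, hash=21+20 mod 97 = 41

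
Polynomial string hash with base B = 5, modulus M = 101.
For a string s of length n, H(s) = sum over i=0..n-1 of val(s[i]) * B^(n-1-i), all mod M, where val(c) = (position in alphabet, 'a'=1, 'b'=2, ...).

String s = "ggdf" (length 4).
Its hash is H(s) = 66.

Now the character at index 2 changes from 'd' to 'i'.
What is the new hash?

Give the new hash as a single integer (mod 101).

Answer: 91

Derivation:
val('d') = 4, val('i') = 9
Position k = 2, exponent = n-1-k = 1
B^1 mod M = 5^1 mod 101 = 5
Delta = (9 - 4) * 5 mod 101 = 25
New hash = (66 + 25) mod 101 = 91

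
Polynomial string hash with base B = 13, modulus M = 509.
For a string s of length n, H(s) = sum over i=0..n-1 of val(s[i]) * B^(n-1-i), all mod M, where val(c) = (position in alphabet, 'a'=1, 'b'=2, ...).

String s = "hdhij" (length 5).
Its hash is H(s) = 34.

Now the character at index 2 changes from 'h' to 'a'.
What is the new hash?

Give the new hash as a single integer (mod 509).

Answer: 378

Derivation:
val('h') = 8, val('a') = 1
Position k = 2, exponent = n-1-k = 2
B^2 mod M = 13^2 mod 509 = 169
Delta = (1 - 8) * 169 mod 509 = 344
New hash = (34 + 344) mod 509 = 378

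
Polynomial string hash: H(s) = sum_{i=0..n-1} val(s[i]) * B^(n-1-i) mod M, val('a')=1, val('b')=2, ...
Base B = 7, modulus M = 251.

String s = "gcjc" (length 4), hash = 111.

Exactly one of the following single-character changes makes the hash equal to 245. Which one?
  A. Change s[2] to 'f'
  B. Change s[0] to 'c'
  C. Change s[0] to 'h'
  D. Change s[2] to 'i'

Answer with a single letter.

Answer: B

Derivation:
Option A: s[2]='j'->'f', delta=(6-10)*7^1 mod 251 = 223, hash=111+223 mod 251 = 83
Option B: s[0]='g'->'c', delta=(3-7)*7^3 mod 251 = 134, hash=111+134 mod 251 = 245 <-- target
Option C: s[0]='g'->'h', delta=(8-7)*7^3 mod 251 = 92, hash=111+92 mod 251 = 203
Option D: s[2]='j'->'i', delta=(9-10)*7^1 mod 251 = 244, hash=111+244 mod 251 = 104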